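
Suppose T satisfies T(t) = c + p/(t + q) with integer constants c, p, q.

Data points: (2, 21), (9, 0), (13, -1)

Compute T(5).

3

(T(t) − c)(t + q) = p for each data point; the three points give a linear system in c and q, then p follows.
Solving: c = -3, q = -1, p = 24, so T(t) = -3 + 24/(t − 1).
Then T(5) = -3 + 24/4 = 3.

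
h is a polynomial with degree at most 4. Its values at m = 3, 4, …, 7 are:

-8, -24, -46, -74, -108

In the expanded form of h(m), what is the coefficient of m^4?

First differences: -16, -22, -28, -34. Second differences: -6, -6, -6.
Level-2 differences are constant, so h has degree 2.
Fitting a degree-2 polynomial gives h(m) = -3m² + 5m + 4.
The coefficient of m^4 is 0.

0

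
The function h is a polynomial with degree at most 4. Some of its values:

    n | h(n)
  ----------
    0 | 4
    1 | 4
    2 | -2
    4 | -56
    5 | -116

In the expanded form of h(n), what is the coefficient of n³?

Write h(n) = an^4 + bn³ + cn² + dn + e; the 5 given values yield a linear system in the 5 coefficients.
Solving, the leading coefficient vanishes, and h(n) = -n³ + n + 4.
The coefficient of n³ is -1.

-1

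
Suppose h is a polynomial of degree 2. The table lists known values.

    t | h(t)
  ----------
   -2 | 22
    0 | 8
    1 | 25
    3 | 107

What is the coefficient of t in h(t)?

9

Write h(t) = at² + bt + c; the 4 given values yield a linear system in the 3 coefficients.
Solving, h(t) = 8t² + 9t + 8.
The coefficient of t is 9.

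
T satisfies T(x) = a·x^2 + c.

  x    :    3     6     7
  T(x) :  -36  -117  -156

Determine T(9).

-252

From T(3) = -36 and T(6) = -117: 9a + c = -36 and 36a + c = -117.
Subtracting: 27a = -81, so a = -3; then c = -36 − (-3)·9 = -9.
So T(x) = -3x² − 9, and T(9) = -252.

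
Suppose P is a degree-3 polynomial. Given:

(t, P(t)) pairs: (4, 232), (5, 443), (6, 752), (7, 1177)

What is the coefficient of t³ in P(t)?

3

Write P(t) = at³ + bt² + ct + d; the 4 given values yield a linear system in the 4 coefficients.
Solving, P(t) = 3t³ + 4t² - 8t + 8.
The coefficient of t³ is 3.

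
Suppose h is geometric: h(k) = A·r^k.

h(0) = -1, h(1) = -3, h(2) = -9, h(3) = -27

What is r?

Consecutive ratio: -3/(-1) = 3, and -9/(-3) = 3, so r = 3.
Then A·3^0 = -1 gives A = -1, and h(k) = -1·3^k.

3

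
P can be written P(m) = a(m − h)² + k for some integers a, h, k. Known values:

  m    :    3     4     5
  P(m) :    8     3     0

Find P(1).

24

First differences -5, -3; second difference 2 = 2a, so a = 1.
Expanding, the m-coefficient is −2ah = -2h; matching it to the data gives h = 6, and then k = -1.
So P(m) = 1(m − 6)² − 1.
P(1) = 1·(-5)² − 1 = 24.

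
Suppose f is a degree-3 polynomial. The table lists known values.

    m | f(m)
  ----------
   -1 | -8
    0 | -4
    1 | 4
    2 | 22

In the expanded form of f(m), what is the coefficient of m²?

2

Write f(m) = am³ + bm² + cm + d; the 4 given values yield a linear system in the 4 coefficients.
Solving, f(m) = m³ + 2m² + 5m - 4.
The coefficient of m² is 2.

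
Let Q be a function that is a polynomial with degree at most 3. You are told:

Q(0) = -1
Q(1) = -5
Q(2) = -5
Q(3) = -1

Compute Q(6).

First differences: -4, 0, 4. Second differences: 4, 4.
Level-2 differences are constant, so Q has degree 2.
Fitting a degree-2 polynomial gives Q(t) = 2t² - 6t - 1.
Then Q(6) = 35.

35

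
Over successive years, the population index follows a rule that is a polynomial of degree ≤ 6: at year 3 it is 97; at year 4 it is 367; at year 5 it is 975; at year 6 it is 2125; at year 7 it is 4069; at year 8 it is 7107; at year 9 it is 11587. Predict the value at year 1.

Write the value at t as f(t).
First differences: 270, 608, 1150, 1944, 3038, 4480. Second differences: 338, 542, 794, 1094, 1442. Third differences: 204, 252, 300, 348. Fourth differences: 48, 48, 48.
Level-4 differences are constant, so f has degree 4.
Fitting a degree-4 polynomial gives f(t) = 2t^4 - 2t³ - t² + t - 5.
Then f(1) = -5.

-5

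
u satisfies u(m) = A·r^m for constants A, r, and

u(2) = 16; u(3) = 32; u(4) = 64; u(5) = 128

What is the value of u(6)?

256

Consecutive ratio: 32/16 = 2, and 64/32 = 2, so r = 2.
Then A·2^2 = 16 gives A = 4, and u(m) = 4·2^m.
u(6) = 4·2^6 = 256.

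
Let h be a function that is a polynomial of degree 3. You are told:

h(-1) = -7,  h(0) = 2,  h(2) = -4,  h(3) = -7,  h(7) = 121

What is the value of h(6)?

Write h(m) = am³ + bm² + cm + d; the 5 given values yield a linear system in the 4 coefficients.
Solving, h(m) = m³ - 5m² + 3m + 2.
Then h(6) = 56.

56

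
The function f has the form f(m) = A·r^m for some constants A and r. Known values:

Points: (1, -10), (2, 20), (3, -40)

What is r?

-2

Consecutive ratio: 20/(-10) = -2, and -40/20 = -2, so r = -2.
Then A·(-2)^1 = -10 gives A = 5, and f(m) = 5·(-2)^m.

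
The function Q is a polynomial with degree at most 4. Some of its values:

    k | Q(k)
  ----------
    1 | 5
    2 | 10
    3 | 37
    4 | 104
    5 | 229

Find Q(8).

First differences: 5, 27, 67, 125. Second differences: 22, 40, 58. Third differences: 18, 18.
Level-3 differences are constant, so Q has degree 3.
Fitting a degree-3 polynomial gives Q(k) = 3k³ - 7k² + 5k + 4.
Then Q(8) = 1132.

1132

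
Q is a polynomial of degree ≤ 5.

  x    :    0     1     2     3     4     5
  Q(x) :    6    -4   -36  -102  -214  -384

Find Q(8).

-1362

Write Q(x) = ax^5 + bx^4 + cx³ + dx² + ex + p; the 6 given values yield a linear system in the 6 coefficients.
Solving, the top 2 coefficients vanish, and Q(x) = -2x³ - 5x² - 3x + 6.
Then Q(8) = -1362.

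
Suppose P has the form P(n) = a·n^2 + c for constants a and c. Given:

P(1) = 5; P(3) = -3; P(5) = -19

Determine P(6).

From P(1) = 5 and P(3) = -3: 1a + c = 5 and 9a + c = -3.
Subtracting: 8a = -8, so a = -1; then c = 5 − (-1)·1 = 6.
So P(n) = -1n² + 6, and P(6) = -30.

-30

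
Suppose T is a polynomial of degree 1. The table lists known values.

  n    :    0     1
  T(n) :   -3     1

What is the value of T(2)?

5

Write T(n) = an + b; the 2 given values yield a linear system in the 2 coefficients.
Solving, T(n) = 4n - 3.
Then T(2) = 5.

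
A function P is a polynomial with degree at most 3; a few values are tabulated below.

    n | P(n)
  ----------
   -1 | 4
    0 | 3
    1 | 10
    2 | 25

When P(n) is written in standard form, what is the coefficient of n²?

First differences: -1, 7, 15. Second differences: 8, 8.
Level-2 differences are constant, so P has degree 2.
Fitting a degree-2 polynomial gives P(n) = 4n² + 3n + 3.
The coefficient of n² is 4.

4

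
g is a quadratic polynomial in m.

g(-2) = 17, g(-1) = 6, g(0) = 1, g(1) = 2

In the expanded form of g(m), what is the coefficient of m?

First differences: -11, -5, 1. Second differences: 6, 6.
Level-2 differences are constant, so g has degree 2.
Fitting a degree-2 polynomial gives g(m) = 3m² - 2m + 1.
The coefficient of m is -2.

-2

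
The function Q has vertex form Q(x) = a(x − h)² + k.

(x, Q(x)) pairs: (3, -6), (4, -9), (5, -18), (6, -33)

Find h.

First differences -3, -9, -15; second difference -6 = 2a, so a = -3.
Expanding, the x-coefficient is −2ah = 6h; matching it to the data gives h = 3, and then k = -6.
So Q(x) = -3(x − 3)² − 6.
Hence h = 3.

3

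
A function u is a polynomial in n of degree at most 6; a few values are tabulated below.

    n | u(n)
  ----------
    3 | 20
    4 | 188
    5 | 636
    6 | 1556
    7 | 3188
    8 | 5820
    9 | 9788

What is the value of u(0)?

First differences: 168, 448, 920, 1632, 2632, 3968. Second differences: 280, 472, 712, 1000, 1336. Third differences: 192, 240, 288, 336. Fourth differences: 48, 48, 48.
Level-4 differences are constant, so u has degree 4.
Fitting a degree-4 polynomial gives u(n) = 2n^4 - 4n³ - 6n² + 8n - 4.
Then u(0) = -4.

-4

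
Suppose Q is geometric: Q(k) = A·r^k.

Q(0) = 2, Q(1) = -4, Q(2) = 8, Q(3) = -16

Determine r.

Consecutive ratio: -4/2 = -2, and 8/(-4) = -2, so r = -2.
Then A·(-2)^0 = 2 gives A = 2, and Q(k) = 2·(-2)^k.

-2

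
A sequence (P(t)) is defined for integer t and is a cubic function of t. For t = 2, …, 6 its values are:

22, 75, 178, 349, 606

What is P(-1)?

First differences: 53, 103, 171, 257. Second differences: 50, 68, 86. Third differences: 18, 18.
Level-3 differences are constant, so P has degree 3.
Fitting a degree-3 polynomial gives P(t) = 3t³ - 2t² + 6t - 6.
Then P(-1) = -17.

-17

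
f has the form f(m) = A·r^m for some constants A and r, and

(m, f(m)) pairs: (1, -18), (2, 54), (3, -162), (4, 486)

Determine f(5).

Consecutive ratio: 54/(-18) = -3, and -162/54 = -3, so r = -3.
Then A·(-3)^1 = -18 gives A = 6, and f(m) = 6·(-3)^m.
f(5) = 6·(-3)^5 = -1458.

-1458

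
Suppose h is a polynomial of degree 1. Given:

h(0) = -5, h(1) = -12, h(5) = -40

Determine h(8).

-61

Write h(m) = am + b; the 3 given values yield a linear system in the 2 coefficients.
Solving, h(m) = -7m - 5.
Then h(8) = -61.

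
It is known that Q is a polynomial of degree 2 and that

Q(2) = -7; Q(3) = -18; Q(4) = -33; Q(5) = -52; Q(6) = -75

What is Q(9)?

-168

Write Q(n) = an² + bn + c; the 5 given values yield a linear system in the 3 coefficients.
Solving, Q(n) = -2n² - n + 3.
Then Q(9) = -168.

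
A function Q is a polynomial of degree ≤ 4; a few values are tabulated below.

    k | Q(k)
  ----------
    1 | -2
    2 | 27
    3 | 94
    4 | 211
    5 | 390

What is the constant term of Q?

-5

First differences: 29, 67, 117, 179. Second differences: 38, 50, 62. Third differences: 12, 12.
Level-3 differences are constant, so Q has degree 3.
Fitting a degree-3 polynomial gives Q(k) = 2k³ + 7k² - 6k - 5.
The constant term is Q(0) = -5.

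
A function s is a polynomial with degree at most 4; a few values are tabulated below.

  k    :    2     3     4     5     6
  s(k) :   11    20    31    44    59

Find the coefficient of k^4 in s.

0

First differences: 9, 11, 13, 15. Second differences: 2, 2, 2.
Level-2 differences are constant, so s has degree 2.
Fitting a degree-2 polynomial gives s(k) = k² + 4k - 1.
The coefficient of k^4 is 0.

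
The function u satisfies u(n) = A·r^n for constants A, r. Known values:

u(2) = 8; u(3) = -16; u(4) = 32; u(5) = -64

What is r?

Consecutive ratio: -16/8 = -2, and 32/(-16) = -2, so r = -2.
Then A·(-2)^2 = 8 gives A = 2, and u(n) = 2·(-2)^n.

-2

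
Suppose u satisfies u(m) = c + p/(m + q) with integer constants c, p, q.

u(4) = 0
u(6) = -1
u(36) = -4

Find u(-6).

(u(m) − c)(m + q) = p for each data point; the three points give a linear system in c and q, then p follows.
Solving: c = -5, q = 4, p = 40, so u(m) = -5 + 40/(m + 4).
Then u(-6) = -5 + 40/(-2) = -25.

-25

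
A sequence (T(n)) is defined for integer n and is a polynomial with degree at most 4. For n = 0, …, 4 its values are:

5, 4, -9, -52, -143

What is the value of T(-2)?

First differences: -1, -13, -43, -91. Second differences: -12, -30, -48. Third differences: -18, -18.
Level-3 differences are constant, so T has degree 3.
Fitting a degree-3 polynomial gives T(n) = -3n³ + 3n² - n + 5.
Then T(-2) = 43.

43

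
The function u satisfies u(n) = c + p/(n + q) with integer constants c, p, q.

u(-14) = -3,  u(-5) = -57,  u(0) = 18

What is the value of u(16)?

6

(u(n) − c)(n + q) = p for each data point; the three points give a linear system in c and q, then p follows.
Solving: c = 3, q = 4, p = 60, so u(n) = 3 + 60/(n + 4).
Then u(16) = 3 + 60/20 = 6.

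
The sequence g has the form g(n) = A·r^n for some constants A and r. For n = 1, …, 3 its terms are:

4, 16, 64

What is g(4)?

256

Consecutive ratio: 16/4 = 4, and 64/16 = 4, so r = 4.
Then A·4^1 = 4 gives A = 1, and g(n) = 1·4^n.
g(4) = 1·4^4 = 256.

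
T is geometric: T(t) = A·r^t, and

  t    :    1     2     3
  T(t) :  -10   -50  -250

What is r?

5

Consecutive ratio: -50/(-10) = 5, and -250/(-50) = 5, so r = 5.
Then A·5^1 = -10 gives A = -2, and T(t) = -2·5^t.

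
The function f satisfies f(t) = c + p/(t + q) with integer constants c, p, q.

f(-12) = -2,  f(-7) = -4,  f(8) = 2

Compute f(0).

(f(t) − c)(t + q) = p for each data point; the three points give a linear system in c and q, then p follows.
Solving: c = 0, q = 2, p = 20, so f(t) = 20/(t + 2).
Then f(0) = 0 + 20/2 = 10.

10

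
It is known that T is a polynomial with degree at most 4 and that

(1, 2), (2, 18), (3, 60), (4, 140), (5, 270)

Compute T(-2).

Write T(k) = ak^4 + bk³ + ck² + dk + e; the 5 given values yield a linear system in the 5 coefficients.
Solving, the leading coefficient vanishes, and T(k) = 2k³ + k² - k.
Then T(-2) = -10.

-10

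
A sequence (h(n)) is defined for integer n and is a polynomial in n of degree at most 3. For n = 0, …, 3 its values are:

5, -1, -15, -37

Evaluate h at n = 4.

-67

First differences: -6, -14, -22. Second differences: -8, -8.
Level-2 differences are constant, so h has degree 2.
Fitting a degree-2 polynomial gives h(n) = -4n² - 2n + 5.
Then h(4) = -67.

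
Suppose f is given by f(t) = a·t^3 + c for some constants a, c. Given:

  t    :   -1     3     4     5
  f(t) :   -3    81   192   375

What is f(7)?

1029

From f(-1) = -3 and f(3) = 81: -1a + c = -3 and 27a + c = 81.
Subtracting: 28a = 84, so a = 3; then c = -3 − 3·(-1) = 0.
So f(t) = 3t³ + 0, and f(7) = 1029.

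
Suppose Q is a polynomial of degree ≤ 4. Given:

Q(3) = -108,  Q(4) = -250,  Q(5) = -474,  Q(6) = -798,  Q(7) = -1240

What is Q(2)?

-30

Write Q(k) = ak^4 + bk³ + ck² + dk + e; the 5 given values yield a linear system in the 5 coefficients.
Solving, the leading coefficient vanishes, and Q(k) = -3k³ - 5k² + 4k + 6.
Then Q(2) = -30.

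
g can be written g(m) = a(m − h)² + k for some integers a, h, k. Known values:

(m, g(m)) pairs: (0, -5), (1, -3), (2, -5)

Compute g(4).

-21

First differences 2, -2; second difference -4 = 2a, so a = -2.
Expanding, the m-coefficient is −2ah = 4h; matching it to the data gives h = 1, and then k = -3.
So g(m) = -2(m − 1)² − 3.
g(4) = -2·3² − 3 = -21.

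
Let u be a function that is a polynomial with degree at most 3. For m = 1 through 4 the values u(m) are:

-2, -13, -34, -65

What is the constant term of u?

First differences: -11, -21, -31. Second differences: -10, -10.
Level-2 differences are constant, so u has degree 2.
Fitting a degree-2 polynomial gives u(m) = -5m² + 4m - 1.
The constant term is u(0) = -1.

-1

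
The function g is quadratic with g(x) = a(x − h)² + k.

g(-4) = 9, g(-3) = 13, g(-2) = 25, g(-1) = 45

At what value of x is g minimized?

-4

First differences 4, 12, 20; second difference 8 = 2a, so a = 4.
Expanding, the x-coefficient is −2ah = -8h; matching it to the data gives h = -4, and then k = 9.
So g(x) = 4(x + 4)² + 9.
Hence h = -4.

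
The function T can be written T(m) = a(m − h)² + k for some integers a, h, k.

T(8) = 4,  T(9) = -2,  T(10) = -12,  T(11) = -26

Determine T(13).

-66

First differences -6, -10, -14; second difference -4 = 2a, so a = -2.
Expanding, the m-coefficient is −2ah = 4h; matching it to the data gives h = 7, and then k = 6.
So T(m) = -2(m − 7)² + 6.
T(13) = -2·6² + 6 = -66.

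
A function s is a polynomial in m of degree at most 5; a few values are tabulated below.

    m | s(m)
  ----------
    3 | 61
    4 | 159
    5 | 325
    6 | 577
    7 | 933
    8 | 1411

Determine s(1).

First differences: 98, 166, 252, 356, 478. Second differences: 68, 86, 104, 122. Third differences: 18, 18, 18.
Level-3 differences are constant, so s has degree 3.
Fitting a degree-3 polynomial gives s(m) = 3m³ - 2m² + m - 5.
Then s(1) = -3.

-3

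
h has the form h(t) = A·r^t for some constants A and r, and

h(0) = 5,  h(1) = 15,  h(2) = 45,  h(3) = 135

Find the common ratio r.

Consecutive ratio: 15/5 = 3, and 45/15 = 3, so r = 3.
Then A·3^0 = 5 gives A = 5, and h(t) = 5·3^t.

3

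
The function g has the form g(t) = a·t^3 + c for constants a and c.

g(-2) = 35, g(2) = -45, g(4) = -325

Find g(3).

-140

From g(-2) = 35 and g(2) = -45: -8a + c = 35 and 8a + c = -45.
Subtracting: 16a = -80, so a = -5; then c = 35 − (-5)·(-8) = -5.
So g(t) = -5t³ − 5, and g(3) = -140.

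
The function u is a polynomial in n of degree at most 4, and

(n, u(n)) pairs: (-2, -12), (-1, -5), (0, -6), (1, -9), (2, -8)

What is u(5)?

First differences: 7, -1, -3, 1. Second differences: -8, -2, 4. Third differences: 6, 6.
Level-3 differences are constant, so u has degree 3.
Fitting a degree-3 polynomial gives u(n) = n³ - n² - 3n - 6.
Then u(5) = 79.

79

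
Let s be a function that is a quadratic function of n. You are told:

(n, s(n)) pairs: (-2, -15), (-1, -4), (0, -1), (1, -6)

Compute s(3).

-40

First differences: 11, 3, -5. Second differences: -8, -8.
Level-2 differences are constant, so s has degree 2.
Fitting a degree-2 polynomial gives s(n) = -4n² - n - 1.
Then s(3) = -40.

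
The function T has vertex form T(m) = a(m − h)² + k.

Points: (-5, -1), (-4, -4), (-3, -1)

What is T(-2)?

8

First differences -3, 3; second difference 6 = 2a, so a = 3.
Expanding, the m-coefficient is −2ah = -6h; matching it to the data gives h = -4, and then k = -4.
So T(m) = 3(m + 4)² − 4.
T(-2) = 3·2² − 4 = 8.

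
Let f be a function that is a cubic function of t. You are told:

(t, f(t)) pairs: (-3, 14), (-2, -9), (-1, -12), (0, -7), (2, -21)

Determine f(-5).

168

Write f(t) = at³ + bt² + ct + d; the 5 given values yield a linear system in the 4 coefficients.
Solving, f(t) = -2t³ - 2t² + 5t - 7.
Then f(-5) = 168.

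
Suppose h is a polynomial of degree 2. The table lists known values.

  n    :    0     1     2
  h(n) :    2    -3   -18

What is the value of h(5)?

-123

Write h(n) = an² + bn + c; the 3 given values yield a linear system in the 3 coefficients.
Solving, h(n) = -5n² + 2.
Then h(5) = -123.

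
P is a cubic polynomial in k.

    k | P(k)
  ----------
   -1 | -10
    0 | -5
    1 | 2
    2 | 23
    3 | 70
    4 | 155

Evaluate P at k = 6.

Write P(k) = ak³ + bk² + ck + d; the 6 given values yield a linear system in the 4 coefficients.
Solving, P(k) = 2k³ + k² + 4k - 5.
Then P(6) = 487.

487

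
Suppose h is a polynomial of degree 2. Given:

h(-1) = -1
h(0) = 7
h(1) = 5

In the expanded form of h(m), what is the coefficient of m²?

Write h(m) = am² + bm + c; the 3 given values yield a linear system in the 3 coefficients.
Solving, h(m) = -5m² + 3m + 7.
The coefficient of m² is -5.

-5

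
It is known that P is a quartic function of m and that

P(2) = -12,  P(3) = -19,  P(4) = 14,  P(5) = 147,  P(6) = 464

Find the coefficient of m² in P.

1

Write P(m) = am^4 + bm³ + cm² + dm + e; the 5 given values yield a linear system in the 5 coefficients.
Solving, P(m) = m^4 - 4m³ + m² - m + 2.
The coefficient of m² is 1.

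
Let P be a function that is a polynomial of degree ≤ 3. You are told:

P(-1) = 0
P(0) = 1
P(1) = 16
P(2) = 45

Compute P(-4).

First differences: 1, 15, 29. Second differences: 14, 14.
Level-2 differences are constant, so P has degree 2.
Fitting a degree-2 polynomial gives P(t) = 7t² + 8t + 1.
Then P(-4) = 81.

81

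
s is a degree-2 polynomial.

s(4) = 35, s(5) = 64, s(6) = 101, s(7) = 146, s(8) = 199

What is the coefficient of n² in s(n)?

First differences: 29, 37, 45, 53. Second differences: 8, 8, 8.
Level-2 differences are constant, so s has degree 2.
Fitting a degree-2 polynomial gives s(n) = 4n² - 7n - 1.
The coefficient of n² is 4.

4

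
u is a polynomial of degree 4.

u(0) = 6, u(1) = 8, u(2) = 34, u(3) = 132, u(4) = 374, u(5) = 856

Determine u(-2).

2

Write u(m) = am^4 + bm³ + cm² + dm + e; the 6 given values yield a linear system in the 5 coefficients.
Solving, u(m) = m^4 + 2m³ - m² + 6.
Then u(-2) = 2.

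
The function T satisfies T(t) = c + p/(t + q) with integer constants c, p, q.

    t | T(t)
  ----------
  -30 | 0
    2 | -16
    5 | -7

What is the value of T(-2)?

14

(T(t) − c)(t + q) = p for each data point; the three points give a linear system in c and q, then p follows.
Solving: c = -1, q = 0, p = -30, so T(t) = -1 − 30/(t + 0).
Then T(-2) = -1 − 30/(-2) = 14.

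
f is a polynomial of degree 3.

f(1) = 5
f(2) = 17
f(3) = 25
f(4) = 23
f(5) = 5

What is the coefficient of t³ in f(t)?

First differences: 12, 8, -2, -18. Second differences: -4, -10, -16. Third differences: -6, -6.
Level-3 differences are constant, so f has degree 3.
Fitting a degree-3 polynomial gives f(t) = -t³ + 4t² + 7t - 5.
The coefficient of t³ is -1.

-1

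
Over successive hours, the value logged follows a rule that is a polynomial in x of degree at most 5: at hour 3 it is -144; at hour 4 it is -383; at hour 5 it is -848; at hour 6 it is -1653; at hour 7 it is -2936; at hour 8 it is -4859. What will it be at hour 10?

-11393

Write the value at x as Q(x).
First differences: -239, -465, -805, -1283, -1923. Second differences: -226, -340, -478, -640. Third differences: -114, -138, -162. Fourth differences: -24, -24.
Level-4 differences are constant, so Q has degree 4.
Fitting a degree-4 polynomial gives Q(x) = -x^4 - x³ - 4x² + x - 3.
Then Q(10) = -11393.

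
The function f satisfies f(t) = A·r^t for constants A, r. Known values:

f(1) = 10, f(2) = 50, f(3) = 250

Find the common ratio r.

5

Consecutive ratio: 50/10 = 5, and 250/50 = 5, so r = 5.
Then A·5^1 = 10 gives A = 2, and f(t) = 2·5^t.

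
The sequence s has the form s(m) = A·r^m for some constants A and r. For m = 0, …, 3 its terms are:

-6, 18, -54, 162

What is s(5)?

1458

Consecutive ratio: 18/(-6) = -3, and -54/18 = -3, so r = -3.
Then A·(-3)^0 = -6 gives A = -6, and s(m) = -6·(-3)^m.
s(5) = -6·(-3)^5 = 1458.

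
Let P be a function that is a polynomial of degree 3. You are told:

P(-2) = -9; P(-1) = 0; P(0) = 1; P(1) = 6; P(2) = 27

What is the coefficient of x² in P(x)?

First differences: 9, 1, 5, 21. Second differences: -8, 4, 16. Third differences: 12, 12.
Level-3 differences are constant, so P has degree 3.
Fitting a degree-3 polynomial gives P(x) = 2x³ + 2x² + x + 1.
The coefficient of x² is 2.

2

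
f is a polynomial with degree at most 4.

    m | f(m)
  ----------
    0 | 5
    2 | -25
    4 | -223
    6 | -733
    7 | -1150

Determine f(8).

Write f(m) = am^4 + bm³ + cm² + dm + e; the 5 given values yield a linear system in the 5 coefficients.
Solving, the leading coefficient vanishes, and f(m) = -3m³ - 3m² + 3m + 5.
Then f(8) = -1699.

-1699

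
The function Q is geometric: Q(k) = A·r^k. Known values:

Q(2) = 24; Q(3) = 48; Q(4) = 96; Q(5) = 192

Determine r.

2

Consecutive ratio: 48/24 = 2, and 96/48 = 2, so r = 2.
Then A·2^2 = 24 gives A = 6, and Q(k) = 6·2^k.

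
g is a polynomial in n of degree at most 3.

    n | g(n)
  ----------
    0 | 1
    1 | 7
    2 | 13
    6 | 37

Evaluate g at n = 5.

Write g(n) = an³ + bn² + cn + d; the 4 given values yield a linear system in the 4 coefficients.
Solving, the top 2 coefficients vanish, and g(n) = 6n + 1.
Then g(5) = 31.

31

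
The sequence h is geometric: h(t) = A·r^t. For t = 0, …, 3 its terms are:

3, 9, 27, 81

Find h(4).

Consecutive ratio: 9/3 = 3, and 27/9 = 3, so r = 3.
Then A·3^0 = 3 gives A = 3, and h(t) = 3·3^t.
h(4) = 3·3^4 = 243.

243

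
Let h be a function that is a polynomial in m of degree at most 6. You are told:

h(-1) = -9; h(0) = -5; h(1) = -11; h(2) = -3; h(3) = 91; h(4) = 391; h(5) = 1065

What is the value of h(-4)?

Write h(m) = am^6 + bm^5 + cm^4 + dm³ + em² + pm + q; the 7 given values yield a linear system in the 7 coefficients.
Solving, the top 2 coefficients vanish, and h(m) = 2m^4 - 7m² - m - 5.
Then h(-4) = 399.

399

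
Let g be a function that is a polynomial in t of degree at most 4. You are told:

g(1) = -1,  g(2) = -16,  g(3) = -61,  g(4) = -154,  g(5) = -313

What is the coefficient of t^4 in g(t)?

0

First differences: -15, -45, -93, -159. Second differences: -30, -48, -66. Third differences: -18, -18.
Level-3 differences are constant, so g has degree 3.
Fitting a degree-3 polynomial gives g(t) = -3t³ + 3t² - 3t + 2.
The coefficient of t^4 is 0.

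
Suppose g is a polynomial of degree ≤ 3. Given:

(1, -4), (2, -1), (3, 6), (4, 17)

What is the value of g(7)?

Write g(x) = ax³ + bx² + cx + d; the 4 given values yield a linear system in the 4 coefficients.
Solving, the leading coefficient vanishes, and g(x) = 2x² - 3x - 3.
Then g(7) = 74.

74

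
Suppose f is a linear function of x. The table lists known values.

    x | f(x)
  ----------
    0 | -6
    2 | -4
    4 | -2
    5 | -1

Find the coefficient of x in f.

1

Write f(x) = ax + b; the 4 given values yield a linear system in the 2 coefficients.
Solving, f(x) = x - 6.
The coefficient of x is 1.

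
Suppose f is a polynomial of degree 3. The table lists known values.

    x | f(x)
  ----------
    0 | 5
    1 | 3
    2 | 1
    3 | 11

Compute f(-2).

-39

Write f(x) = ax³ + bx² + cx + d; the 4 given values yield a linear system in the 4 coefficients.
Solving, f(x) = 2x³ - 6x² + 2x + 5.
Then f(-2) = -39.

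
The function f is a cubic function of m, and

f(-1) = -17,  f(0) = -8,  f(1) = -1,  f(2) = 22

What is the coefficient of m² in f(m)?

Write f(m) = am³ + bm² + cm + d; the 4 given values yield a linear system in the 4 coefficients.
Solving, f(m) = 3m³ - m² + 5m - 8.
The coefficient of m² is -1.

-1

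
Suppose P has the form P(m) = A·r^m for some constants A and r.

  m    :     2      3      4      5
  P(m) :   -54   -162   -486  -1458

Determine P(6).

Consecutive ratio: -162/(-54) = 3, and -486/(-162) = 3, so r = 3.
Then A·3^2 = -54 gives A = -6, and P(m) = -6·3^m.
P(6) = -6·3^6 = -4374.

-4374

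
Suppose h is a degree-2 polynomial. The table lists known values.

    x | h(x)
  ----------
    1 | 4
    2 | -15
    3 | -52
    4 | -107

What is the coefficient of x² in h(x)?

First differences: -19, -37, -55. Second differences: -18, -18.
Level-2 differences are constant, so h has degree 2.
Fitting a degree-2 polynomial gives h(x) = -9x² + 8x + 5.
The coefficient of x² is -9.

-9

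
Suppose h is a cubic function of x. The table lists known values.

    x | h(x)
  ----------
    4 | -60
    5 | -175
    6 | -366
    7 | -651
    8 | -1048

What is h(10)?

First differences: -115, -191, -285, -397. Second differences: -76, -94, -112. Third differences: -18, -18.
Level-3 differences are constant, so h has degree 3.
Fitting a degree-3 polynomial gives h(x) = -3x³ + 7x² + 5x.
Then h(10) = -2250.

-2250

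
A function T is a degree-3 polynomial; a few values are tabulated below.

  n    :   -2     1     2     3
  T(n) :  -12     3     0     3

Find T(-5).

-189

Write T(n) = an³ + bn² + cn + d; the 4 given values yield a linear system in the 4 coefficients.
Solving, T(n) = n³ - 3n² - n + 6.
Then T(-5) = -189.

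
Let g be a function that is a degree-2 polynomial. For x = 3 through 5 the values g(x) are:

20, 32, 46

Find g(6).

Write g(x) = ax² + bx + c; the 3 given values yield a linear system in the 3 coefficients.
Solving, g(x) = x² + 5x - 4.
Then g(6) = 62.

62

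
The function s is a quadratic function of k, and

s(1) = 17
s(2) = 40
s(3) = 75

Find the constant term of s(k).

Write s(k) = ak² + bk + c; the 3 given values yield a linear system in the 3 coefficients.
Solving, s(k) = 6k² + 5k + 6.
The constant term is s(0) = 6.

6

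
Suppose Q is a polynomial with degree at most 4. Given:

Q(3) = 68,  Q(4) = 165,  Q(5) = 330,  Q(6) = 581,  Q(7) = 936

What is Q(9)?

First differences: 97, 165, 251, 355. Second differences: 68, 86, 104. Third differences: 18, 18.
Level-3 differences are constant, so Q has degree 3.
Fitting a degree-3 polynomial gives Q(k) = 3k³ - 2k² + 5.
Then Q(9) = 2030.

2030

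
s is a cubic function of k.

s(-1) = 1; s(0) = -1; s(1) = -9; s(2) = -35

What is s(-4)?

Write s(k) = ak³ + bk² + ck + d; the 4 given values yield a linear system in the 4 coefficients.
Solving, s(k) = -2k³ - 3k² - 3k - 1.
Then s(-4) = 91.

91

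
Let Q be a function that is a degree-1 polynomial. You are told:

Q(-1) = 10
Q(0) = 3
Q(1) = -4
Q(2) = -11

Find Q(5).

-32

First differences: -7, -7, -7.
Level-1 differences are constant, so Q has degree 1.
Fitting a degree-1 polynomial gives Q(n) = -7n + 3.
Then Q(5) = -32.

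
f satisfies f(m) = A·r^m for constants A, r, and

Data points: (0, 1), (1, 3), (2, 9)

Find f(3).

27

Consecutive ratio: 3/1 = 3, and 9/3 = 3, so r = 3.
Then A·3^0 = 1 gives A = 1, and f(m) = 1·3^m.
f(3) = 1·3^3 = 27.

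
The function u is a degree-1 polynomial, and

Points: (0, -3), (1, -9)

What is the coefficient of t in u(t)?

Write u(t) = at + b; the 2 given values yield a linear system in the 2 coefficients.
Solving, u(t) = -6t - 3.
The coefficient of t is -6.

-6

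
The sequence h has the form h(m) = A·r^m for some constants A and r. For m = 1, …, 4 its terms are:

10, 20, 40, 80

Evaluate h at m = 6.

320

Consecutive ratio: 20/10 = 2, and 40/20 = 2, so r = 2.
Then A·2^1 = 10 gives A = 5, and h(m) = 5·2^m.
h(6) = 5·2^6 = 320.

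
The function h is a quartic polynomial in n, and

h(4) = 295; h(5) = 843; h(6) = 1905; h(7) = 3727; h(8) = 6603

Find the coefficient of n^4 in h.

2

Write h(n) = an^4 + bn³ + cn² + dn + e; the 5 given values yield a linear system in the 5 coefficients.
Solving, h(n) = 2n^4 - 3n³ - 7n + 3.
The coefficient of n^4 is 2.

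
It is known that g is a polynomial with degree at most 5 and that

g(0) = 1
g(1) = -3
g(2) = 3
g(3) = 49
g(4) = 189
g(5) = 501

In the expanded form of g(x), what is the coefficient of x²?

1

Write g(x) = ax^5 + bx^4 + cx³ + dx² + ex + p; the 6 given values yield a linear system in the 6 coefficients.
Solving, the leading coefficient vanishes, and g(x) = x^4 - x³ + x² - 5x + 1.
The coefficient of x² is 1.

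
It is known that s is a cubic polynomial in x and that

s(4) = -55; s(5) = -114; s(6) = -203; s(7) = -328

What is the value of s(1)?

2

Write s(x) = ax³ + bx² + cx + d; the 4 given values yield a linear system in the 4 coefficients.
Solving, s(x) = -x³ + 2x + 1.
Then s(1) = 2.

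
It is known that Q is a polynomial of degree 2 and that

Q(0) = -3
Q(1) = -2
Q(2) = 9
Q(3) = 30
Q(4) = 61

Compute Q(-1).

First differences: 1, 11, 21, 31. Second differences: 10, 10, 10.
Level-2 differences are constant, so Q has degree 2.
Fitting a degree-2 polynomial gives Q(x) = 5x² - 4x - 3.
Then Q(-1) = 6.

6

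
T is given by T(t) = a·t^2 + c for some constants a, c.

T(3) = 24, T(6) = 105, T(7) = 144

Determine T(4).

45

From T(3) = 24 and T(6) = 105: 9a + c = 24 and 36a + c = 105.
Subtracting: 27a = 81, so a = 3; then c = 24 − 3·9 = -3.
So T(t) = 3t² − 3, and T(4) = 45.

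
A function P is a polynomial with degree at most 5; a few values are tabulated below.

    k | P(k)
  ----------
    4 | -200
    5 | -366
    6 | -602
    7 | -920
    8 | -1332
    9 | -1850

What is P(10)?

First differences: -166, -236, -318, -412, -518. Second differences: -70, -82, -94, -106. Third differences: -12, -12, -12.
Level-3 differences are constant, so P has degree 3.
Fitting a degree-3 polynomial gives P(k) = -2k³ - 5k² + k + 4.
Then P(10) = -2486.

-2486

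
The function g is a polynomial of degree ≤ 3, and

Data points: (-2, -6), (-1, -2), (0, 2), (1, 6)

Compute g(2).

First differences: 4, 4, 4.
Level-1 differences are constant, so g has degree 1.
Fitting a degree-1 polynomial gives g(x) = 4x + 2.
Then g(2) = 10.

10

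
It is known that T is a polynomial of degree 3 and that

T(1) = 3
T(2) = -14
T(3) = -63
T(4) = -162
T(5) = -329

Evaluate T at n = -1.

13

First differences: -17, -49, -99, -167. Second differences: -32, -50, -68. Third differences: -18, -18.
Level-3 differences are constant, so T has degree 3.
Fitting a degree-3 polynomial gives T(n) = -3n³ + 2n² - 2n + 6.
Then T(-1) = 13.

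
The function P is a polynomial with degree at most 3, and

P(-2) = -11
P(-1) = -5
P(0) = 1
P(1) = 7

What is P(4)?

25

Write P(x) = ax³ + bx² + cx + d; the 4 given values yield a linear system in the 4 coefficients.
Solving, the top 2 coefficients vanish, and P(x) = 6x + 1.
Then P(4) = 25.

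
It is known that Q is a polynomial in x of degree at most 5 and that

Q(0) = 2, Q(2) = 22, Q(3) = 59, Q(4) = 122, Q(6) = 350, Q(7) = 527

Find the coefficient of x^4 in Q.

Write Q(x) = ax^5 + bx^4 + cx³ + dx² + ex + p; the 6 given values yield a linear system in the 6 coefficients.
Solving, the top 2 coefficients vanish, and Q(x) = x³ + 4x² - 2x + 2.
The coefficient of x^4 is 0.

0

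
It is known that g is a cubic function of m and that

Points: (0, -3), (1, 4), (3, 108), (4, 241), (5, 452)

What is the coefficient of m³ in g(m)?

3

Write g(m) = am³ + bm² + cm + d; the 5 given values yield a linear system in the 4 coefficients.
Solving, g(m) = 3m³ + 3m² + m - 3.
The coefficient of m³ is 3.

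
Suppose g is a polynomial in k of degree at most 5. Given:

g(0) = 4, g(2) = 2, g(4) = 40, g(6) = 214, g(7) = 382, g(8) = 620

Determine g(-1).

Write g(k) = ak^5 + bk^4 + ck³ + dk² + ek + p; the 6 given values yield a linear system in the 6 coefficients.
Solving, the top 2 coefficients vanish, and g(k) = 2k³ - 7k² + 5k + 4.
Then g(-1) = -10.

-10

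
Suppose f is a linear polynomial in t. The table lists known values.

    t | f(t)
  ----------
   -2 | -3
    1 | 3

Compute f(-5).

Write f(t) = at + b; the 2 given values yield a linear system in the 2 coefficients.
Solving, f(t) = 2t + 1.
Then f(-5) = -9.

-9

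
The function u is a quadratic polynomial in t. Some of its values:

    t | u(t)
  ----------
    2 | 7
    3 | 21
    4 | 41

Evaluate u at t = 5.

67

Write u(t) = at² + bt + c; the 3 given values yield a linear system in the 3 coefficients.
Solving, u(t) = 3t² - t - 3.
Then u(5) = 67.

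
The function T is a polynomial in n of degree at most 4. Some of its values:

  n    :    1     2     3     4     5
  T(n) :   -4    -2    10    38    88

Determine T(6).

Write T(n) = an^4 + bn³ + cn² + dn + e; the 5 given values yield a linear system in the 5 coefficients.
Solving, the leading coefficient vanishes, and T(n) = n³ - n² - 2n - 2.
Then T(6) = 166.

166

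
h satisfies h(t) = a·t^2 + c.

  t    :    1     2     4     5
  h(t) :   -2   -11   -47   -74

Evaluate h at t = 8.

-191

From h(1) = -2 and h(2) = -11: 1a + c = -2 and 4a + c = -11.
Subtracting: 3a = -9, so a = -3; then c = -2 − (-3)·1 = 1.
So h(t) = -3t² + 1, and h(8) = -191.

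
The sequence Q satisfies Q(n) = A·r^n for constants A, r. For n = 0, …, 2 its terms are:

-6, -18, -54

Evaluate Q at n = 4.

Consecutive ratio: -18/(-6) = 3, and -54/(-18) = 3, so r = 3.
Then A·3^0 = -6 gives A = -6, and Q(n) = -6·3^n.
Q(4) = -6·3^4 = -486.

-486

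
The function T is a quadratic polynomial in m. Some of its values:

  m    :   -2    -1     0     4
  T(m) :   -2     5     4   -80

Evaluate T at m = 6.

Write T(m) = am² + bm + c; the 4 given values yield a linear system in the 3 coefficients.
Solving, T(m) = -4m² - 5m + 4.
Then T(6) = -170.

-170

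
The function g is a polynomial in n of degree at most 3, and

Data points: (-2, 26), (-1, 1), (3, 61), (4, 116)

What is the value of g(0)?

-8

Write g(n) = an³ + bn² + cn + d; the 4 given values yield a linear system in the 4 coefficients.
Solving, the leading coefficient vanishes, and g(n) = 8n² - n - 8.
Then g(0) = -8.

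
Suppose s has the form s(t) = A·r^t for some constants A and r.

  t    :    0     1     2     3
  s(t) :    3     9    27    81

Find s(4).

243

Consecutive ratio: 9/3 = 3, and 27/9 = 3, so r = 3.
Then A·3^0 = 3 gives A = 3, and s(t) = 3·3^t.
s(4) = 3·3^4 = 243.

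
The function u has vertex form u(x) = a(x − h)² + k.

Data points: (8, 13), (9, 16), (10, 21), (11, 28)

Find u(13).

48

First differences 3, 5, 7; second difference 2 = 2a, so a = 1.
Expanding, the x-coefficient is −2ah = -2h; matching it to the data gives h = 7, and then k = 12.
So u(x) = 1(x − 7)² + 12.
u(13) = 1·6² + 12 = 48.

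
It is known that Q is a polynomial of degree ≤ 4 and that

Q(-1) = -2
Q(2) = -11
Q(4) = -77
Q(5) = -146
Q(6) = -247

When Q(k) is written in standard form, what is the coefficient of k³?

-1

Write Q(k) = ak^4 + bk³ + ck² + dk + e; the 5 given values yield a linear system in the 5 coefficients.
Solving, the leading coefficient vanishes, and Q(k) = -k³ - k² + k - 1.
The coefficient of k³ is -1.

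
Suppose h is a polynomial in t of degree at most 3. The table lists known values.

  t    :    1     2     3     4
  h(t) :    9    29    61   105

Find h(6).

Write h(t) = at³ + bt² + ct + d; the 4 given values yield a linear system in the 4 coefficients.
Solving, the leading coefficient vanishes, and h(t) = 6t² + 2t + 1.
Then h(6) = 229.

229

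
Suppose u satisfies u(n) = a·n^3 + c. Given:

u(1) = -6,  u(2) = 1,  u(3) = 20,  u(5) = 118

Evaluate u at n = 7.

336

From u(1) = -6 and u(2) = 1: 1a + c = -6 and 8a + c = 1.
Subtracting: 7a = 7, so a = 1; then c = -6 − 1·1 = -7.
So u(n) = 1n³ − 7, and u(7) = 336.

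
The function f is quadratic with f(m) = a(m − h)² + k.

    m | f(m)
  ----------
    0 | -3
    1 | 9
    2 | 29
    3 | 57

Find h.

-1

First differences 12, 20, 28; second difference 8 = 2a, so a = 4.
Expanding, the m-coefficient is −2ah = -8h; matching it to the data gives h = -1, and then k = -7.
So f(m) = 4(m + 1)² − 7.
Hence h = -1.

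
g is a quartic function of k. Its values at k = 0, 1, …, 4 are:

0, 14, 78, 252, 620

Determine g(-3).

18

Write g(k) = ak^4 + bk³ + ck² + dk + e; the 5 given values yield a linear system in the 5 coefficients.
Solving, g(k) = k^4 + 4k³ + 6k² + 3k.
Then g(-3) = 18.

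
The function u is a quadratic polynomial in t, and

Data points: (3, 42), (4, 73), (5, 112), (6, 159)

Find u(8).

Write u(t) = at² + bt + c; the 4 given values yield a linear system in the 3 coefficients.
Solving, u(t) = 4t² + 3t - 3.
Then u(8) = 277.

277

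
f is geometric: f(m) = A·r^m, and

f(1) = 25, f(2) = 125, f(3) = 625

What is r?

Consecutive ratio: 125/25 = 5, and 625/125 = 5, so r = 5.
Then A·5^1 = 25 gives A = 5, and f(m) = 5·5^m.

5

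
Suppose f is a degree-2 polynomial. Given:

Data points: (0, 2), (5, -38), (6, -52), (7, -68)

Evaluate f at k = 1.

Write f(k) = ak² + bk + c; the 4 given values yield a linear system in the 3 coefficients.
Solving, f(k) = -k² - 3k + 2.
Then f(1) = -2.

-2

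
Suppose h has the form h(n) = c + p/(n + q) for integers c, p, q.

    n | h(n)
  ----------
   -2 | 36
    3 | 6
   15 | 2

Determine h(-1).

18

(h(n) − c)(n + q) = p for each data point; the three points give a linear system in c and q, then p follows.
Solving: c = 0, q = 3, p = 36, so h(n) = 36/(n + 3).
Then h(-1) = 0 + 36/2 = 18.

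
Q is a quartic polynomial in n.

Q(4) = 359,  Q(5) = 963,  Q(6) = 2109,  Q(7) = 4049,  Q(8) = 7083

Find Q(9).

Write Q(n) = an^4 + bn³ + cn² + dn + e; the 5 given values yield a linear system in the 5 coefficients.
Solving, Q(n) = 2n^4 - 2n³ - n² - 3n + 3.
Then Q(9) = 11559.

11559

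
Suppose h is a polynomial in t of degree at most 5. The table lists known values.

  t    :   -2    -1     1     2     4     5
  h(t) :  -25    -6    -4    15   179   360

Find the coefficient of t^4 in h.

Write h(t) = at^5 + bt^4 + ct³ + dt² + et + p; the 6 given values yield a linear system in the 6 coefficients.
Solving, the top 2 coefficients vanish, and h(t) = 3t³ - 2t - 5.
The coefficient of t^4 is 0.

0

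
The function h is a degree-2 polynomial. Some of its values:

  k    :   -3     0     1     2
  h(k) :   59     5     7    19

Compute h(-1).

13

Write h(k) = ak² + bk + c; the 4 given values yield a linear system in the 3 coefficients.
Solving, h(k) = 5k² - 3k + 5.
Then h(-1) = 13.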